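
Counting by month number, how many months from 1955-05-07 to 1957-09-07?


From May 1955 to September 1957
2 years * 12 = 24 months, plus 4 months = 28

28 months


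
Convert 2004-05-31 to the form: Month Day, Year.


ISO 2004-05-31 parses as year=2004, month=05, day=31
Month 5 -> May

May 31, 2004


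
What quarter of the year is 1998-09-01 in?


Month: September (month 9)
Q1: Jan-Mar, Q2: Apr-Jun, Q3: Jul-Sep, Q4: Oct-Dec

Q3


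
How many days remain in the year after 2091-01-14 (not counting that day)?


Day of year: 14 of 365
Remaining = 365 - 14

351 days


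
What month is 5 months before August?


August is month 8
8 - 5 = 3

March


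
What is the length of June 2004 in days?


June 2004

30 days


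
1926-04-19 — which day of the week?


Date: April 19, 1926
Anchor: Jan 1, 1926. With p = 1926 - 1 = 1925: (p + p//4 - p//100 + p//400) mod 7 = (1925 + 481 - 19 + 4) mod 7 = 2391 mod 7 = 4 -> Friday (Mon=0 ... Sun=6)
Days before April (Jan-Mar): 90; offset = 90 + 19 - 1 = 108
Weekday index = (4 + 108) mod 7 = 0

Day of the week: Monday


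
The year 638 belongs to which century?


Century = (year - 1) // 100 + 1
= (638 - 1) // 100 + 1
= 637 // 100 + 1
= 6 + 1

7th century


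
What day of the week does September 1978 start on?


Target: September 1, 1978
Anchor: Jan 1, 1978. With p = 1978 - 1 = 1977: (p + p//4 - p//100 + p//400) mod 7 = (1977 + 494 - 19 + 4) mod 7 = 2456 mod 7 = 6 -> Sunday (Mon=0 ... Sun=6)
Days before September (Jan-Aug): 243 days
Weekday index = (6 + 243) mod 7 = 4

Friday


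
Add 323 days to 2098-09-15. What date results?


Start: 2098-09-15, add 323 days
September 2098 has 30 days: 30 - 15 = 15 days to September 30 -> 308 left
October 2098 has 31 days -> 277 left
November 2098 has 30 days -> 247 left
December 2098 has 31 days -> 216 left
January 2099 has 31 days -> 185 left
February 2099 has 28 days -> 157 left
March 2099 has 31 days -> 126 left
April 2099 has 30 days -> 96 left
May 2099 has 31 days -> 65 left
June 2099 has 30 days -> 35 left
July 2099 has 31 days -> 4 left
August 2099: 4 <= 31 -> lands on August 4

Result: 2099-08-04


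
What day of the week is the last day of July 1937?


July 1937 has 31 days
Anchor: Jan 1, 1937. With p = 1937 - 1 = 1936: (p + p//4 - p//100 + p//400) mod 7 = (1936 + 484 - 19 + 4) mod 7 = 2405 mod 7 = 4 -> Friday (Mon=0 ... Sun=6)
Days before July (Jan-Jun): 181; July 1 index = (4 + 181) mod 7 = 3 -> Thursday
Last day offset: 31 - 1 = 30 days
Weekday index = (3 + 30) mod 7 = 5

Saturday, July 31


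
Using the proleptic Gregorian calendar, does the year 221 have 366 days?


Gregorian leap year rule: divisible by 4, but not by 100, unless also by 400.
221 is not divisible by 4 -> not a leap year

No


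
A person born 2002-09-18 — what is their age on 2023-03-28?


Birth: 2002-09-18
Reference: 2023-03-28
Year difference: 2023 - 2002 = 21
Birthday not yet reached in 2023, subtract 1

20 years old


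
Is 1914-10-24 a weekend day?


Anchor: Jan 1, 1914. With p = 1914 - 1 = 1913: (p + p//4 - p//100 + p//400) mod 7 = (1913 + 478 - 19 + 4) mod 7 = 2376 mod 7 = 3 -> Thursday (Mon=0 ... Sun=6)
Day of year: 297; offset = 296
Weekday index = (3 + 296) mod 7 = 5 -> Saturday
Weekend days: Saturday, Sunday

Yes


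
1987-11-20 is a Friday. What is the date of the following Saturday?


Current: Friday
Target: Saturday
Days ahead: 1

Next Saturday: 1987-11-21


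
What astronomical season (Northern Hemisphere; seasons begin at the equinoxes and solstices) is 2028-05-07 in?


Date: May 7
Astronomical Spring (approx.; exact equinox/solstice day varies by year): March 20 to June 20
May 7 falls within the Spring window

Spring


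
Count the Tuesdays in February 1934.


February 1934 has 28 days
Anchor: Jan 1, 1934. With p = 1934 - 1 = 1933: (p + p//4 - p//100 + p//400) mod 7 = (1933 + 483 - 19 + 4) mod 7 = 2401 mod 7 = 0 -> Monday (Mon=0 ... Sun=6)
Days before February (Jan): 31; February 1 index = (0 + 31) mod 7 = 3 -> Thursday
First Tuesday is February 6
Tuesdays: 6, 13, 20, 27

4 Tuesdays


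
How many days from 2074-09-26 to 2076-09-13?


From 2074-09-26 to 2076-09-13
2074-09-26: days before September = 31 + 28 + 31 + 30 + 31 + 30 + 31 + 31 = 243 (2074 is not a leap year); day of year = 243 + 26 = 269
2076-09-13: days before September = 31 + 29 + 31 + 30 + 31 + 30 + 31 + 31 = 244 (2076 is a leap year); day of year = 244 + 13 = 257
Rest of 2074: 365 - 269 = 96
Full years 2075 (365): 365
Total = 96 + 365 + 257 = 718

718 days


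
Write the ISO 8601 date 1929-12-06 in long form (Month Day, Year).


ISO 1929-12-06 parses as year=1929, month=12, day=06
Month 12 -> December

December 6, 1929


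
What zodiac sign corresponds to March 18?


Date: March 18
Conventional tropical zodiac dates: Pisces from February 19 onward; Aries starts March 21
March 18 falls within the Pisces range

Pisces


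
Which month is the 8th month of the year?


Month 8 of 12

August


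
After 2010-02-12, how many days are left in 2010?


Day of year: 43 of 365
Remaining = 365 - 43

322 days


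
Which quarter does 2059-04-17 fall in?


Month: April (month 4)
Q1: Jan-Mar, Q2: Apr-Jun, Q3: Jul-Sep, Q4: Oct-Dec

Q2


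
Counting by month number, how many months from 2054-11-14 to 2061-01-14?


From November 2054 to January 2061
7 years * 12 = 84 months, minus 10 months = 74

74 months


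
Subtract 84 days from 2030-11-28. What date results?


Start: 2030-11-28, subtract 84 days
Back 28 days from November 28 reaches October 31, 2030 -> 56 left
October 2030 has 31 days -> back to September 30, 2030 -> 25 left
September 2030: 30 - 25 = 5 -> lands on September 5

Result: 2030-09-05


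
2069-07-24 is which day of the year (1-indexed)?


Date: July 24, 2069
Days in months 1 through 6: 181
Plus 24 days in July

Day of year: 205


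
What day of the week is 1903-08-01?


Date: August 1, 1903
Anchor: Jan 1, 1903. With p = 1903 - 1 = 1902: (p + p//4 - p//100 + p//400) mod 7 = (1902 + 475 - 19 + 4) mod 7 = 2362 mod 7 = 3 -> Thursday (Mon=0 ... Sun=6)
Days before August (Jan-Jul): 212; offset = 212 + 1 - 1 = 212
Weekday index = (3 + 212) mod 7 = 5

Day of the week: Saturday


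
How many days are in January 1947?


January 1947

31 days


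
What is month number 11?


Month 11 of 12

November


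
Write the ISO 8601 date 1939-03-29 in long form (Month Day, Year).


ISO 1939-03-29 parses as year=1939, month=03, day=29
Month 3 -> March

March 29, 1939


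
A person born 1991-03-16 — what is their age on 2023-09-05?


Birth: 1991-03-16
Reference: 2023-09-05
Year difference: 2023 - 1991 = 32

32 years old


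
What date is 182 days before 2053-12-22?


Start: 2053-12-22, subtract 182 days
Back 22 days from December 22 reaches November 30, 2053 -> 160 left
November 2053 has 30 days -> back to October 31, 2053 -> 130 left
October 2053 has 31 days -> back to September 30, 2053 -> 99 left
September 2053 has 30 days -> back to August 31, 2053 -> 69 left
August 2053 has 31 days -> back to July 31, 2053 -> 38 left
July 2053 has 31 days -> back to June 30, 2053 -> 7 left
June 2053: 30 - 7 = 23 -> lands on June 23

Result: 2053-06-23


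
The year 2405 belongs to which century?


Century = (year - 1) // 100 + 1
= (2405 - 1) // 100 + 1
= 2404 // 100 + 1
= 24 + 1

25th century


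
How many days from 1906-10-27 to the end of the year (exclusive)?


Day of year: 300 of 365
Remaining = 365 - 300

65 days


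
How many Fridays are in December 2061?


December 2061 has 31 days
Anchor: Jan 1, 2061. With p = 2061 - 1 = 2060: (p + p//4 - p//100 + p//400) mod 7 = (2060 + 515 - 20 + 5) mod 7 = 2560 mod 7 = 5 -> Saturday (Mon=0 ... Sun=6)
Days before December (Jan-Nov): 334; December 1 index = (5 + 334) mod 7 = 3 -> Thursday
First Friday is December 2
Fridays: 2, 9, 16, 23, 30

5 Fridays


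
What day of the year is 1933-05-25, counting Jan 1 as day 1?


Date: May 25, 1933
Days in months 1 through 4: 120
Plus 25 days in May

Day of year: 145


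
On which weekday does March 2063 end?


March 2063 has 31 days
Anchor: Jan 1, 2063. With p = 2063 - 1 = 2062: (p + p//4 - p//100 + p//400) mod 7 = (2062 + 515 - 20 + 5) mod 7 = 2562 mod 7 = 0 -> Monday (Mon=0 ... Sun=6)
Days before March (Jan-Feb): 59; March 1 index = (0 + 59) mod 7 = 3 -> Thursday
Last day offset: 31 - 1 = 30 days
Weekday index = (3 + 30) mod 7 = 5

Saturday, March 31


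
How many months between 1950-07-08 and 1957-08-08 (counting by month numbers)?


From July 1950 to August 1957
7 years * 12 = 84 months, plus 1 month = 85

85 months


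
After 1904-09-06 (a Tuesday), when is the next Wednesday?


Current: Tuesday
Target: Wednesday
Days ahead: 1

Next Wednesday: 1904-09-07


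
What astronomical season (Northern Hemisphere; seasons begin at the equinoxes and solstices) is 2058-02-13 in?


Date: February 13
Astronomical Winter (approx.; exact equinox/solstice day varies by year): December 21 to March 19
February 13 falls within the Winter window

Winter


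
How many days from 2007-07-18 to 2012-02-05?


From 2007-07-18 to 2012-02-05
2007-07-18: days before July = 31 + 28 + 31 + 30 + 31 + 30 = 181 (2007 is not a leap year); day of year = 181 + 18 = 199
2012-02-05: days before February = 31; day of year = 31 + 5 = 36
Rest of 2007: 365 - 199 = 166
Full years 2008 (366), 2009 (365), 2010 (365), 2011 (365): 1461
Total = 166 + 1461 + 36 = 1663

1663 days


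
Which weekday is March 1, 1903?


Target: March 1, 1903
Anchor: Jan 1, 1903. With p = 1903 - 1 = 1902: (p + p//4 - p//100 + p//400) mod 7 = (1902 + 475 - 19 + 4) mod 7 = 2362 mod 7 = 3 -> Thursday (Mon=0 ... Sun=6)
Days before March (Jan-Feb): 59 days
Weekday index = (3 + 59) mod 7 = 6

Sunday


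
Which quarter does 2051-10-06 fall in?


Month: October (month 10)
Q1: Jan-Mar, Q2: Apr-Jun, Q3: Jul-Sep, Q4: Oct-Dec

Q4


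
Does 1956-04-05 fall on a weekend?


Anchor: Jan 1, 1956. With p = 1956 - 1 = 1955: (p + p//4 - p//100 + p//400) mod 7 = (1955 + 488 - 19 + 4) mod 7 = 2428 mod 7 = 6 -> Sunday (Mon=0 ... Sun=6)
Day of year: 96; offset = 95
Weekday index = (6 + 95) mod 7 = 3 -> Thursday
Weekend days: Saturday, Sunday

No


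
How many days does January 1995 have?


January 1995

31 days


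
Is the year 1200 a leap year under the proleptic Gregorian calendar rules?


Gregorian leap year rule: divisible by 4, but not by 100, unless also by 400.
1200 is divisible by 400 -> leap year

Yes


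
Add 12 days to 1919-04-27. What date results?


Start: 1919-04-27, add 12 days
April 1919 has 30 days: 30 - 27 = 3 days to April 30 -> 9 left
May 1919: 9 <= 31 -> lands on May 9

Result: 1919-05-09


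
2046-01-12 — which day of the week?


Date: January 12, 2046
Anchor: Jan 1, 2046. With p = 2046 - 1 = 2045: (p + p//4 - p//100 + p//400) mod 7 = (2045 + 511 - 20 + 5) mod 7 = 2541 mod 7 = 0 -> Monday (Mon=0 ... Sun=6)
Days into year = 12 - 1 = 11
Weekday index = (0 + 11) mod 7 = 4

Day of the week: Friday


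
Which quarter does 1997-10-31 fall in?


Month: October (month 10)
Q1: Jan-Mar, Q2: Apr-Jun, Q3: Jul-Sep, Q4: Oct-Dec

Q4


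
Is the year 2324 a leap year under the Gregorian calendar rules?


Gregorian leap year rule: divisible by 4, but not by 100, unless also by 400.
2324 is divisible by 4 but not 100 -> leap year

Yes


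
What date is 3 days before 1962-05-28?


Start: 1962-05-28, subtract 3 days
28 - 3 = 25 stays within May 1962

Result: 1962-05-25


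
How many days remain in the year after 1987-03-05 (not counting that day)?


Day of year: 64 of 365
Remaining = 365 - 64

301 days


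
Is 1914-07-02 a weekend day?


Anchor: Jan 1, 1914. With p = 1914 - 1 = 1913: (p + p//4 - p//100 + p//400) mod 7 = (1913 + 478 - 19 + 4) mod 7 = 2376 mod 7 = 3 -> Thursday (Mon=0 ... Sun=6)
Day of year: 183; offset = 182
Weekday index = (3 + 182) mod 7 = 3 -> Thursday
Weekend days: Saturday, Sunday

No


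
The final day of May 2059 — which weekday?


May 2059 has 31 days
Anchor: Jan 1, 2059. With p = 2059 - 1 = 2058: (p + p//4 - p//100 + p//400) mod 7 = (2058 + 514 - 20 + 5) mod 7 = 2557 mod 7 = 2 -> Wednesday (Mon=0 ... Sun=6)
Days before May (Jan-Apr): 120; May 1 index = (2 + 120) mod 7 = 3 -> Thursday
Last day offset: 31 - 1 = 30 days
Weekday index = (3 + 30) mod 7 = 5

Saturday, May 31


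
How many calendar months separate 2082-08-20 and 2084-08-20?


From August 2082 to August 2084
2 years * 12 = 24 months = 24

24 months


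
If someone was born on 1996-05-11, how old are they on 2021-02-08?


Birth: 1996-05-11
Reference: 2021-02-08
Year difference: 2021 - 1996 = 25
Birthday not yet reached in 2021, subtract 1

24 years old


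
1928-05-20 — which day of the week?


Date: May 20, 1928
Anchor: Jan 1, 1928. With p = 1928 - 1 = 1927: (p + p//4 - p//100 + p//400) mod 7 = (1927 + 481 - 19 + 4) mod 7 = 2393 mod 7 = 6 -> Sunday (Mon=0 ... Sun=6)
Days before May (Jan-Apr): 121; offset = 121 + 20 - 1 = 140
Weekday index = (6 + 140) mod 7 = 6

Day of the week: Sunday


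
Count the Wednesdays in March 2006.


March 2006 has 31 days
Anchor: Jan 1, 2006. With p = 2006 - 1 = 2005: (p + p//4 - p//100 + p//400) mod 7 = (2005 + 501 - 20 + 5) mod 7 = 2491 mod 7 = 6 -> Sunday (Mon=0 ... Sun=6)
Days before March (Jan-Feb): 59; March 1 index = (6 + 59) mod 7 = 2 -> Wednesday
First Wednesday is March 1
Wednesdays: 1, 8, 15, 22, 29

5 Wednesdays


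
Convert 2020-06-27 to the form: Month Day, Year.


ISO 2020-06-27 parses as year=2020, month=06, day=27
Month 6 -> June

June 27, 2020


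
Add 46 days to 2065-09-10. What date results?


Start: 2065-09-10, add 46 days
September 2065 has 30 days: 30 - 10 = 20 days to September 30 -> 26 left
October 2065: 26 <= 31 -> lands on October 26

Result: 2065-10-26


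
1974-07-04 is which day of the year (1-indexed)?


Date: July 4, 1974
Days in months 1 through 6: 181
Plus 4 days in July

Day of year: 185


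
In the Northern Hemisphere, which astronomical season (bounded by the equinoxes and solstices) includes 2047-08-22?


Date: August 22
Astronomical Summer (approx.; exact equinox/solstice day varies by year): June 21 to September 21
August 22 falls within the Summer window

Summer


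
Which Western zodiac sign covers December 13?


Date: December 13
Conventional tropical zodiac dates: Sagittarius from November 22 onward; Capricorn starts December 22
December 13 falls within the Sagittarius range

Sagittarius


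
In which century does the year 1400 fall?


Century = (year - 1) // 100 + 1
= (1400 - 1) // 100 + 1
= 1399 // 100 + 1
= 13 + 1

14th century


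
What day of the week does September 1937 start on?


Target: September 1, 1937
Anchor: Jan 1, 1937. With p = 1937 - 1 = 1936: (p + p//4 - p//100 + p//400) mod 7 = (1936 + 484 - 19 + 4) mod 7 = 2405 mod 7 = 4 -> Friday (Mon=0 ... Sun=6)
Days before September (Jan-Aug): 243 days
Weekday index = (4 + 243) mod 7 = 2

Wednesday


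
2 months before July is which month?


July is month 7
7 - 2 = 5

May


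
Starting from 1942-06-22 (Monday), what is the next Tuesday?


Current: Monday
Target: Tuesday
Days ahead: 1

Next Tuesday: 1942-06-23


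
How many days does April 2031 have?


April 2031

30 days


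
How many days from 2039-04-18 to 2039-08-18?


From 2039-04-18 to 2039-08-18
2039-04-18: days before April = 31 + 28 + 31 = 90 (2039 is not a leap year); day of year = 90 + 18 = 108
2039-08-18: days before August = 31 + 28 + 31 + 30 + 31 + 30 + 31 = 212 (2039 is not a leap year); day of year = 212 + 18 = 230
Same year: 230 - 108 = 122

122 days


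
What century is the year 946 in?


Century = (year - 1) // 100 + 1
= (946 - 1) // 100 + 1
= 945 // 100 + 1
= 9 + 1

10th century


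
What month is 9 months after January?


January is month 1
1 + 9 = 10

October


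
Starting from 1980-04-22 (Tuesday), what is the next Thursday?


Current: Tuesday
Target: Thursday
Days ahead: 2

Next Thursday: 1980-04-24


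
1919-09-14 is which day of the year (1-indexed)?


Date: September 14, 1919
Days in months 1 through 8: 243
Plus 14 days in September

Day of year: 257


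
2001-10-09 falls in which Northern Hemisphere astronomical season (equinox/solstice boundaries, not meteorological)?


Date: October 9
Astronomical Autumn (approx.; exact equinox/solstice day varies by year): September 22 to December 20
October 9 falls within the Autumn window

Autumn


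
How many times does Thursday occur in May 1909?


May 1909 has 31 days
Anchor: Jan 1, 1909. With p = 1909 - 1 = 1908: (p + p//4 - p//100 + p//400) mod 7 = (1908 + 477 - 19 + 4) mod 7 = 2370 mod 7 = 4 -> Friday (Mon=0 ... Sun=6)
Days before May (Jan-Apr): 120; May 1 index = (4 + 120) mod 7 = 5 -> Saturday
First Thursday is May 6
Thursdays: 6, 13, 20, 27

4 Thursdays


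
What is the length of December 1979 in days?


December 1979

31 days


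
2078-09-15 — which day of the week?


Date: September 15, 2078
Anchor: Jan 1, 2078. With p = 2078 - 1 = 2077: (p + p//4 - p//100 + p//400) mod 7 = (2077 + 519 - 20 + 5) mod 7 = 2581 mod 7 = 5 -> Saturday (Mon=0 ... Sun=6)
Days before September (Jan-Aug): 243; offset = 243 + 15 - 1 = 257
Weekday index = (5 + 257) mod 7 = 3

Day of the week: Thursday


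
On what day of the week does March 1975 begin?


Target: March 1, 1975
Anchor: Jan 1, 1975. With p = 1975 - 1 = 1974: (p + p//4 - p//100 + p//400) mod 7 = (1974 + 493 - 19 + 4) mod 7 = 2452 mod 7 = 2 -> Wednesday (Mon=0 ... Sun=6)
Days before March (Jan-Feb): 59 days
Weekday index = (2 + 59) mod 7 = 5

Saturday


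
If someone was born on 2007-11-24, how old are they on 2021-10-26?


Birth: 2007-11-24
Reference: 2021-10-26
Year difference: 2021 - 2007 = 14
Birthday not yet reached in 2021, subtract 1

13 years old


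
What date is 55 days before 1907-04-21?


Start: 1907-04-21, subtract 55 days
Back 21 days from April 21 reaches March 31, 1907 -> 34 left
March 1907 has 31 days -> back to February 28, 1907 -> 3 left
February 1907: 28 - 3 = 25 -> lands on February 25

Result: 1907-02-25


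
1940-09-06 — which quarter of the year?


Month: September (month 9)
Q1: Jan-Mar, Q2: Apr-Jun, Q3: Jul-Sep, Q4: Oct-Dec

Q3


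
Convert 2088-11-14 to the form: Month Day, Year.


ISO 2088-11-14 parses as year=2088, month=11, day=14
Month 11 -> November

November 14, 2088


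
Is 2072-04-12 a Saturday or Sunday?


Anchor: Jan 1, 2072. With p = 2072 - 1 = 2071: (p + p//4 - p//100 + p//400) mod 7 = (2071 + 517 - 20 + 5) mod 7 = 2573 mod 7 = 4 -> Friday (Mon=0 ... Sun=6)
Day of year: 103; offset = 102
Weekday index = (4 + 102) mod 7 = 1 -> Tuesday
Weekend days: Saturday, Sunday

No


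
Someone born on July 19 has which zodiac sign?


Date: July 19
Conventional tropical zodiac dates: Cancer from June 21 onward; Leo starts July 23
July 19 falls within the Cancer range

Cancer


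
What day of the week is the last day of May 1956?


May 1956 has 31 days
Anchor: Jan 1, 1956. With p = 1956 - 1 = 1955: (p + p//4 - p//100 + p//400) mod 7 = (1955 + 488 - 19 + 4) mod 7 = 2428 mod 7 = 6 -> Sunday (Mon=0 ... Sun=6)
Days before May (Jan-Apr): 121; May 1 index = (6 + 121) mod 7 = 1 -> Tuesday
Last day offset: 31 - 1 = 30 days
Weekday index = (1 + 30) mod 7 = 3

Thursday, May 31


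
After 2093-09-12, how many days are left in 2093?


Day of year: 255 of 365
Remaining = 365 - 255

110 days


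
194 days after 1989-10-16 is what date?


Start: 1989-10-16, add 194 days
October 1989 has 31 days: 31 - 16 = 15 days to October 31 -> 179 left
November 1989 has 30 days -> 149 left
December 1989 has 31 days -> 118 left
January 1990 has 31 days -> 87 left
February 1990 has 28 days -> 59 left
March 1990 has 31 days -> 28 left
April 1990: 28 <= 30 -> lands on April 28

Result: 1990-04-28


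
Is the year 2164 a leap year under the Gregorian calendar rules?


Gregorian leap year rule: divisible by 4, but not by 100, unless also by 400.
2164 is divisible by 4 but not 100 -> leap year

Yes


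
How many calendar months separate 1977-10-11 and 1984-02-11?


From October 1977 to February 1984
7 years * 12 = 84 months, minus 8 months = 76

76 months


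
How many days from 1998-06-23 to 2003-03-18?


From 1998-06-23 to 2003-03-18
1998-06-23: days before June = 31 + 28 + 31 + 30 + 31 = 151 (1998 is not a leap year); day of year = 151 + 23 = 174
2003-03-18: days before March = 31 + 28 = 59 (2003 is not a leap year); day of year = 59 + 18 = 77
Rest of 1998: 365 - 174 = 191
Full years 1999 (365), 2000 (366), 2001 (365), 2002 (365): 1461
Total = 191 + 1461 + 77 = 1729

1729 days


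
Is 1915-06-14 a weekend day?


Anchor: Jan 1, 1915. With p = 1915 - 1 = 1914: (p + p//4 - p//100 + p//400) mod 7 = (1914 + 478 - 19 + 4) mod 7 = 2377 mod 7 = 4 -> Friday (Mon=0 ... Sun=6)
Day of year: 165; offset = 164
Weekday index = (4 + 164) mod 7 = 0 -> Monday
Weekend days: Saturday, Sunday

No


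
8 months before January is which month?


January is month 1
1 - 8 = -7; wrap: -7 + 12 = 5

May


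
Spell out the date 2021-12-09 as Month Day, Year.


ISO 2021-12-09 parses as year=2021, month=12, day=09
Month 12 -> December

December 9, 2021


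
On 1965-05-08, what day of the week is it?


Date: May 8, 1965
Anchor: Jan 1, 1965. With p = 1965 - 1 = 1964: (p + p//4 - p//100 + p//400) mod 7 = (1964 + 491 - 19 + 4) mod 7 = 2440 mod 7 = 4 -> Friday (Mon=0 ... Sun=6)
Days before May (Jan-Apr): 120; offset = 120 + 8 - 1 = 127
Weekday index = (4 + 127) mod 7 = 5

Day of the week: Saturday


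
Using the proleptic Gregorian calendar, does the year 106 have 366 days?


Gregorian leap year rule: divisible by 4, but not by 100, unless also by 400.
106 is not divisible by 4 -> not a leap year

No


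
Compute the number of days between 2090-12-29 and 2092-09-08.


From 2090-12-29 to 2092-09-08
2090-12-29: days before December = 31 + 28 + 31 + 30 + 31 + 30 + 31 + 31 + 30 + 31 + 30 = 334 (2090 is not a leap year); day of year = 334 + 29 = 363
2092-09-08: days before September = 31 + 29 + 31 + 30 + 31 + 30 + 31 + 31 = 244 (2092 is a leap year); day of year = 244 + 8 = 252
Rest of 2090: 365 - 363 = 2
Full years 2091 (365): 365
Total = 2 + 365 + 252 = 619

619 days


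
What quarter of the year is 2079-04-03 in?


Month: April (month 4)
Q1: Jan-Mar, Q2: Apr-Jun, Q3: Jul-Sep, Q4: Oct-Dec

Q2


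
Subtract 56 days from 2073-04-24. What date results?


Start: 2073-04-24, subtract 56 days
Back 24 days from April 24 reaches March 31, 2073 -> 32 left
March 2073 has 31 days -> back to February 28, 2073 -> 1 left
February 2073: 28 - 1 = 27 -> lands on February 27

Result: 2073-02-27


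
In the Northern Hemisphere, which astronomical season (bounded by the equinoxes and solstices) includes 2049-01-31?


Date: January 31
Astronomical Winter (approx.; exact equinox/solstice day varies by year): December 21 to March 19
January 31 falls within the Winter window

Winter


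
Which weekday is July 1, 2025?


Target: July 1, 2025
Anchor: Jan 1, 2025. With p = 2025 - 1 = 2024: (p + p//4 - p//100 + p//400) mod 7 = (2024 + 506 - 20 + 5) mod 7 = 2515 mod 7 = 2 -> Wednesday (Mon=0 ... Sun=6)
Days before July (Jan-Jun): 181 days
Weekday index = (2 + 181) mod 7 = 1

Tuesday


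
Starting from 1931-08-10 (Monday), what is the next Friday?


Current: Monday
Target: Friday
Days ahead: 4

Next Friday: 1931-08-14


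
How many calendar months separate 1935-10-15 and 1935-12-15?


From October 1935 to December 1935
0 years * 12 = 0 months, plus 2 months = 2

2 months


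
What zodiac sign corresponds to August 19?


Date: August 19
Conventional tropical zodiac dates: Leo from July 23 onward; Virgo starts August 23
August 19 falls within the Leo range

Leo


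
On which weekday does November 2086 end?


November 2086 has 30 days
Anchor: Jan 1, 2086. With p = 2086 - 1 = 2085: (p + p//4 - p//100 + p//400) mod 7 = (2085 + 521 - 20 + 5) mod 7 = 2591 mod 7 = 1 -> Tuesday (Mon=0 ... Sun=6)
Days before November (Jan-Oct): 304; November 1 index = (1 + 304) mod 7 = 4 -> Friday
Last day offset: 30 - 1 = 29 days
Weekday index = (4 + 29) mod 7 = 5

Saturday, November 30


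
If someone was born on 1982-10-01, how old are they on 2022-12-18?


Birth: 1982-10-01
Reference: 2022-12-18
Year difference: 2022 - 1982 = 40

40 years old


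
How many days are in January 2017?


January 2017

31 days


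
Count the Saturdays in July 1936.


July 1936 has 31 days
Anchor: Jan 1, 1936. With p = 1936 - 1 = 1935: (p + p//4 - p//100 + p//400) mod 7 = (1935 + 483 - 19 + 4) mod 7 = 2403 mod 7 = 2 -> Wednesday (Mon=0 ... Sun=6)
Days before July (Jan-Jun): 182; July 1 index = (2 + 182) mod 7 = 2 -> Wednesday
First Saturday is July 4
Saturdays: 4, 11, 18, 25

4 Saturdays


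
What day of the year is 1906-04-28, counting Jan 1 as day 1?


Date: April 28, 1906
Days in months 1 through 3: 90
Plus 28 days in April

Day of year: 118


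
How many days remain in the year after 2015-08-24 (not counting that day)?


Day of year: 236 of 365
Remaining = 365 - 236

129 days


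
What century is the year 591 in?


Century = (year - 1) // 100 + 1
= (591 - 1) // 100 + 1
= 590 // 100 + 1
= 5 + 1

6th century


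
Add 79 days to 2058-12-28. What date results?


Start: 2058-12-28, add 79 days
December 2058 has 31 days: 31 - 28 = 3 days to December 31 -> 76 left
January 2059 has 31 days -> 45 left
February 2059 has 28 days -> 17 left
March 2059: 17 <= 31 -> lands on March 17

Result: 2059-03-17


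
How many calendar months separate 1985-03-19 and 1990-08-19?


From March 1985 to August 1990
5 years * 12 = 60 months, plus 5 months = 65

65 months


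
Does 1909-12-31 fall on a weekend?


Anchor: Jan 1, 1909. With p = 1909 - 1 = 1908: (p + p//4 - p//100 + p//400) mod 7 = (1908 + 477 - 19 + 4) mod 7 = 2370 mod 7 = 4 -> Friday (Mon=0 ... Sun=6)
Day of year: 365; offset = 364
Weekday index = (4 + 364) mod 7 = 4 -> Friday
Weekend days: Saturday, Sunday

No


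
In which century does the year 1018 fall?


Century = (year - 1) // 100 + 1
= (1018 - 1) // 100 + 1
= 1017 // 100 + 1
= 10 + 1

11th century


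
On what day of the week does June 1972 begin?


Target: June 1, 1972
Anchor: Jan 1, 1972. With p = 1972 - 1 = 1971: (p + p//4 - p//100 + p//400) mod 7 = (1971 + 492 - 19 + 4) mod 7 = 2448 mod 7 = 5 -> Saturday (Mon=0 ... Sun=6)
Days before June (Jan-May): 152 days
Weekday index = (5 + 152) mod 7 = 3

Thursday


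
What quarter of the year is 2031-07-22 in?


Month: July (month 7)
Q1: Jan-Mar, Q2: Apr-Jun, Q3: Jul-Sep, Q4: Oct-Dec

Q3


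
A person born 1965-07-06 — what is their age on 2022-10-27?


Birth: 1965-07-06
Reference: 2022-10-27
Year difference: 2022 - 1965 = 57

57 years old


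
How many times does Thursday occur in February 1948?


February 1948 has 29 days
Anchor: Jan 1, 1948. With p = 1948 - 1 = 1947: (p + p//4 - p//100 + p//400) mod 7 = (1947 + 486 - 19 + 4) mod 7 = 2418 mod 7 = 3 -> Thursday (Mon=0 ... Sun=6)
Days before February (Jan): 31; February 1 index = (3 + 31) mod 7 = 6 -> Sunday
First Thursday is February 5
Thursdays: 5, 12, 19, 26

4 Thursdays


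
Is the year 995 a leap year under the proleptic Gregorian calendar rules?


Gregorian leap year rule: divisible by 4, but not by 100, unless also by 400.
995 is not divisible by 4 -> not a leap year

No


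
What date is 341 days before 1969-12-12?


Start: 1969-12-12, subtract 341 days
Back 12 days from December 12 reaches November 30, 1969 -> 329 left
November 1969 has 30 days -> back to October 31, 1969 -> 299 left
October 1969 has 31 days -> back to September 30, 1969 -> 268 left
September 1969 has 30 days -> back to August 31, 1969 -> 238 left
August 1969 has 31 days -> back to July 31, 1969 -> 207 left
July 1969 has 31 days -> back to June 30, 1969 -> 176 left
June 1969 has 30 days -> back to May 31, 1969 -> 146 left
May 1969 has 31 days -> back to April 30, 1969 -> 115 left
April 1969 has 30 days -> back to March 31, 1969 -> 85 left
March 1969 has 31 days -> back to February 28, 1969 -> 54 left
February 1969 has 28 days -> back to January 31, 1969 -> 26 left
January 1969: 31 - 26 = 5 -> lands on January 5

Result: 1969-01-05


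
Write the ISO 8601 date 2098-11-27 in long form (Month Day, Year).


ISO 2098-11-27 parses as year=2098, month=11, day=27
Month 11 -> November

November 27, 2098


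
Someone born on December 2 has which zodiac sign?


Date: December 2
Conventional tropical zodiac dates: Sagittarius from November 22 onward; Capricorn starts December 22
December 2 falls within the Sagittarius range

Sagittarius


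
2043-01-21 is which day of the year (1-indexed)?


Date: January 21, 2043
No months before January
Plus 21 days in January

Day of year: 21


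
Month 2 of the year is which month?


Month 2 of 12

February


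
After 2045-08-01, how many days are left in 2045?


Day of year: 213 of 365
Remaining = 365 - 213

152 days


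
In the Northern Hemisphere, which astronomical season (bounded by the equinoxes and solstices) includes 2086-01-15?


Date: January 15
Astronomical Winter (approx.; exact equinox/solstice day varies by year): December 21 to March 19
January 15 falls within the Winter window

Winter


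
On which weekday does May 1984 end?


May 1984 has 31 days
Anchor: Jan 1, 1984. With p = 1984 - 1 = 1983: (p + p//4 - p//100 + p//400) mod 7 = (1983 + 495 - 19 + 4) mod 7 = 2463 mod 7 = 6 -> Sunday (Mon=0 ... Sun=6)
Days before May (Jan-Apr): 121; May 1 index = (6 + 121) mod 7 = 1 -> Tuesday
Last day offset: 31 - 1 = 30 days
Weekday index = (1 + 30) mod 7 = 3

Thursday, May 31


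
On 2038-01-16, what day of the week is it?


Date: January 16, 2038
Anchor: Jan 1, 2038. With p = 2038 - 1 = 2037: (p + p//4 - p//100 + p//400) mod 7 = (2037 + 509 - 20 + 5) mod 7 = 2531 mod 7 = 4 -> Friday (Mon=0 ... Sun=6)
Days into year = 16 - 1 = 15
Weekday index = (4 + 15) mod 7 = 5

Day of the week: Saturday


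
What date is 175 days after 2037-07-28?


Start: 2037-07-28, add 175 days
July 2037 has 31 days: 31 - 28 = 3 days to July 31 -> 172 left
August 2037 has 31 days -> 141 left
September 2037 has 30 days -> 111 left
October 2037 has 31 days -> 80 left
November 2037 has 30 days -> 50 left
December 2037 has 31 days -> 19 left
January 2038: 19 <= 31 -> lands on January 19

Result: 2038-01-19


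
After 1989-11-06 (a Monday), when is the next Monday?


Current: Monday
Target: Monday
Days ahead: 7

Next Monday: 1989-11-13


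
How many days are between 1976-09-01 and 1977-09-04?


From 1976-09-01 to 1977-09-04
1976-09-01: days before September = 31 + 29 + 31 + 30 + 31 + 30 + 31 + 31 = 244 (1976 is a leap year); day of year = 244 + 1 = 245
1977-09-04: days before September = 31 + 28 + 31 + 30 + 31 + 30 + 31 + 31 = 243 (1977 is not a leap year); day of year = 243 + 4 = 247
Rest of 1976: 366 - 245 = 121
Total = 121 + 247 = 368

368 days


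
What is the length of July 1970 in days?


July 1970

31 days


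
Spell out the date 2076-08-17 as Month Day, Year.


ISO 2076-08-17 parses as year=2076, month=08, day=17
Month 8 -> August

August 17, 2076


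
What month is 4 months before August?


August is month 8
8 - 4 = 4

April


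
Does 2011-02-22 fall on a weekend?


Anchor: Jan 1, 2011. With p = 2011 - 1 = 2010: (p + p//4 - p//100 + p//400) mod 7 = (2010 + 502 - 20 + 5) mod 7 = 2497 mod 7 = 5 -> Saturday (Mon=0 ... Sun=6)
Day of year: 53; offset = 52
Weekday index = (5 + 52) mod 7 = 1 -> Tuesday
Weekend days: Saturday, Sunday

No


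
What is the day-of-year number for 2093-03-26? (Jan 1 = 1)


Date: March 26, 2093
Days in months 1 through 2: 59
Plus 26 days in March

Day of year: 85


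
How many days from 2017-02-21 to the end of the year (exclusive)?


Day of year: 52 of 365
Remaining = 365 - 52

313 days


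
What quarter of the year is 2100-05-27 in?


Month: May (month 5)
Q1: Jan-Mar, Q2: Apr-Jun, Q3: Jul-Sep, Q4: Oct-Dec

Q2


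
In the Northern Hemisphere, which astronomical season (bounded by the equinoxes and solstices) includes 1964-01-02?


Date: January 2
Astronomical Winter (approx.; exact equinox/solstice day varies by year): December 21 to March 19
January 2 falls within the Winter window

Winter


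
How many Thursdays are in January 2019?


January 2019 has 31 days
Anchor: Jan 1, 2019. With p = 2019 - 1 = 2018: (p + p//4 - p//100 + p//400) mod 7 = (2018 + 504 - 20 + 5) mod 7 = 2507 mod 7 = 1 -> Tuesday (Mon=0 ... Sun=6)
January 1 is the anchor itself -> Tuesday
First Thursday is January 3
Thursdays: 3, 10, 17, 24, 31

5 Thursdays


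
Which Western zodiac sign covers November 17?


Date: November 17
Conventional tropical zodiac dates: Scorpio from October 23 onward; Sagittarius starts November 22
November 17 falls within the Scorpio range

Scorpio


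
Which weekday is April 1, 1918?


Target: April 1, 1918
Anchor: Jan 1, 1918. With p = 1918 - 1 = 1917: (p + p//4 - p//100 + p//400) mod 7 = (1917 + 479 - 19 + 4) mod 7 = 2381 mod 7 = 1 -> Tuesday (Mon=0 ... Sun=6)
Days before April (Jan-Mar): 90 days
Weekday index = (1 + 90) mod 7 = 0

Monday


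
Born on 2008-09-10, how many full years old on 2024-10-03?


Birth: 2008-09-10
Reference: 2024-10-03
Year difference: 2024 - 2008 = 16

16 years old


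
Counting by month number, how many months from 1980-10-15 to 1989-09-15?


From October 1980 to September 1989
9 years * 12 = 108 months, minus 1 month = 107

107 months


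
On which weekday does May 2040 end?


May 2040 has 31 days
Anchor: Jan 1, 2040. With p = 2040 - 1 = 2039: (p + p//4 - p//100 + p//400) mod 7 = (2039 + 509 - 20 + 5) mod 7 = 2533 mod 7 = 6 -> Sunday (Mon=0 ... Sun=6)
Days before May (Jan-Apr): 121; May 1 index = (6 + 121) mod 7 = 1 -> Tuesday
Last day offset: 31 - 1 = 30 days
Weekday index = (1 + 30) mod 7 = 3

Thursday, May 31


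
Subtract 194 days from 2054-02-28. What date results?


Start: 2054-02-28, subtract 194 days
Back 28 days from February 28 reaches January 31, 2054 -> 166 left
January 2054 has 31 days -> back to December 31, 2053 -> 135 left
December 2053 has 31 days -> back to November 30, 2053 -> 104 left
November 2053 has 30 days -> back to October 31, 2053 -> 74 left
October 2053 has 31 days -> back to September 30, 2053 -> 43 left
September 2053 has 30 days -> back to August 31, 2053 -> 13 left
August 2053: 31 - 13 = 18 -> lands on August 18

Result: 2053-08-18


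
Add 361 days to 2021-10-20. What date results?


Start: 2021-10-20, add 361 days
October 2021 has 31 days: 31 - 20 = 11 days to October 31 -> 350 left
November 2021 has 30 days -> 320 left
December 2021 has 31 days -> 289 left
January 2022 has 31 days -> 258 left
February 2022 has 28 days -> 230 left
March 2022 has 31 days -> 199 left
April 2022 has 30 days -> 169 left
May 2022 has 31 days -> 138 left
June 2022 has 30 days -> 108 left
July 2022 has 31 days -> 77 left
August 2022 has 31 days -> 46 left
September 2022 has 30 days -> 16 left
October 2022: 16 <= 31 -> lands on October 16

Result: 2022-10-16


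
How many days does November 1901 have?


November 1901

30 days


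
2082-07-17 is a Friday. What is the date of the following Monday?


Current: Friday
Target: Monday
Days ahead: 3

Next Monday: 2082-07-20


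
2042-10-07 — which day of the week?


Date: October 7, 2042
Anchor: Jan 1, 2042. With p = 2042 - 1 = 2041: (p + p//4 - p//100 + p//400) mod 7 = (2041 + 510 - 20 + 5) mod 7 = 2536 mod 7 = 2 -> Wednesday (Mon=0 ... Sun=6)
Days before October (Jan-Sep): 273; offset = 273 + 7 - 1 = 279
Weekday index = (2 + 279) mod 7 = 1

Day of the week: Tuesday


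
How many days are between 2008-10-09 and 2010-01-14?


From 2008-10-09 to 2010-01-14
2008-10-09: days before October = 31 + 29 + 31 + 30 + 31 + 30 + 31 + 31 + 30 = 274 (2008 is a leap year); day of year = 274 + 9 = 283
2010-01-14: day of year = 14
Rest of 2008: 366 - 283 = 83
Full years 2009 (365): 365
Total = 83 + 365 + 14 = 462

462 days


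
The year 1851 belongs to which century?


Century = (year - 1) // 100 + 1
= (1851 - 1) // 100 + 1
= 1850 // 100 + 1
= 18 + 1

19th century


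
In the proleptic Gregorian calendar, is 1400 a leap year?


Gregorian leap year rule: divisible by 4, but not by 100, unless also by 400.
1400 is divisible by 100 but not 400 -> not a leap year

No


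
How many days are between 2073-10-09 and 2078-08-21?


From 2073-10-09 to 2078-08-21
2073-10-09: days before October = 31 + 28 + 31 + 30 + 31 + 30 + 31 + 31 + 30 = 273 (2073 is not a leap year); day of year = 273 + 9 = 282
2078-08-21: days before August = 31 + 28 + 31 + 30 + 31 + 30 + 31 = 212 (2078 is not a leap year); day of year = 212 + 21 = 233
Rest of 2073: 365 - 282 = 83
Full years 2074 (365), 2075 (365), 2076 (366), 2077 (365): 1461
Total = 83 + 1461 + 233 = 1777

1777 days


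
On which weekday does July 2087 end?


July 2087 has 31 days
Anchor: Jan 1, 2087. With p = 2087 - 1 = 2086: (p + p//4 - p//100 + p//400) mod 7 = (2086 + 521 - 20 + 5) mod 7 = 2592 mod 7 = 2 -> Wednesday (Mon=0 ... Sun=6)
Days before July (Jan-Jun): 181; July 1 index = (2 + 181) mod 7 = 1 -> Tuesday
Last day offset: 31 - 1 = 30 days
Weekday index = (1 + 30) mod 7 = 3

Thursday, July 31


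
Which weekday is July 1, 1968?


Target: July 1, 1968
Anchor: Jan 1, 1968. With p = 1968 - 1 = 1967: (p + p//4 - p//100 + p//400) mod 7 = (1967 + 491 - 19 + 4) mod 7 = 2443 mod 7 = 0 -> Monday (Mon=0 ... Sun=6)
Days before July (Jan-Jun): 182 days
Weekday index = (0 + 182) mod 7 = 0

Monday


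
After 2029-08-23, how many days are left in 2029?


Day of year: 235 of 365
Remaining = 365 - 235

130 days


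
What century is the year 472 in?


Century = (year - 1) // 100 + 1
= (472 - 1) // 100 + 1
= 471 // 100 + 1
= 4 + 1

5th century


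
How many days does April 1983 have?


April 1983

30 days


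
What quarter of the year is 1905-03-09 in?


Month: March (month 3)
Q1: Jan-Mar, Q2: Apr-Jun, Q3: Jul-Sep, Q4: Oct-Dec

Q1


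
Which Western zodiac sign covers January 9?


Date: January 9
Conventional tropical zodiac dates: Capricorn from December 22 onward; Aquarius starts January 20
January 9 falls within the Capricorn range

Capricorn


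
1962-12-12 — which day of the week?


Date: December 12, 1962
Anchor: Jan 1, 1962. With p = 1962 - 1 = 1961: (p + p//4 - p//100 + p//400) mod 7 = (1961 + 490 - 19 + 4) mod 7 = 2436 mod 7 = 0 -> Monday (Mon=0 ... Sun=6)
Days before December (Jan-Nov): 334; offset = 334 + 12 - 1 = 345
Weekday index = (0 + 345) mod 7 = 2

Day of the week: Wednesday


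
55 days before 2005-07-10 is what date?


Start: 2005-07-10, subtract 55 days
Back 10 days from July 10 reaches June 30, 2005 -> 45 left
June 2005 has 30 days -> back to May 31, 2005 -> 15 left
May 2005: 31 - 15 = 16 -> lands on May 16

Result: 2005-05-16


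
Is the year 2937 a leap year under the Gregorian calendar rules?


Gregorian leap year rule: divisible by 4, but not by 100, unless also by 400.
2937 is not divisible by 4 -> not a leap year

No


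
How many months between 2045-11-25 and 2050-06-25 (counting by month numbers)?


From November 2045 to June 2050
5 years * 12 = 60 months, minus 5 months = 55

55 months


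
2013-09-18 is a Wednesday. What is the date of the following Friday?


Current: Wednesday
Target: Friday
Days ahead: 2

Next Friday: 2013-09-20


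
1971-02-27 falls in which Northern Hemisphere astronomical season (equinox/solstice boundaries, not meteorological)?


Date: February 27
Astronomical Winter (approx.; exact equinox/solstice day varies by year): December 21 to March 19
February 27 falls within the Winter window

Winter
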